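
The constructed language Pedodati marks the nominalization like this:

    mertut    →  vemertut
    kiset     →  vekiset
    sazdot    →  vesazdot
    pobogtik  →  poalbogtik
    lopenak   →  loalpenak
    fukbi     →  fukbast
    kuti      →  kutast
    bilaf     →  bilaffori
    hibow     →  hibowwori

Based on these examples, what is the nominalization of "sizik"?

pobogtik and fukbi both have last vowel 'i' yet inflect differently (poalbogtik, fukbast), so the last vowel is not what conditions the rule; the final letter is.
"sizik" ends in -k. The stems ending in -k (pobogtik → poalbogtik, lopenak → loalpenak) insert -al- after the first vowel.
So sizik → sialzik.

sialzik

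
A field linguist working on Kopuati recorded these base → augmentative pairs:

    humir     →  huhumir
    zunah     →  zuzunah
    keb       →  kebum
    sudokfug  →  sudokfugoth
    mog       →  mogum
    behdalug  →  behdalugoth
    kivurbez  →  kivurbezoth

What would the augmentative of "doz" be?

dozum

mog and sudokfug both end in -g yet inflect differently (mogum, sudokfugoth), so the final letter is not what conditions the rule; the number of vowels is.
"doz" has 1 vowel. The stems with 1 vowel (mog → mogum, keb → kebum) add -um.
So doz → dozum.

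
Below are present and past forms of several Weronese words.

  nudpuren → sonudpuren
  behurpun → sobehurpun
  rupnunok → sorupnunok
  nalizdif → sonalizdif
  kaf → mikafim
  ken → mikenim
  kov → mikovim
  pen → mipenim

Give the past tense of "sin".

nalizdif and kaf both end in -f yet inflect differently (sonalizdif, mikafim), so the final letter is not what conditions the rule; the number of vowels is.
"sin" has 1 vowel. The stems with 1 vowel (kaf → mikafim, ken → mikenim, kov → mikovim) add mi- … -im around the stem.
So sin → misinim.

misinim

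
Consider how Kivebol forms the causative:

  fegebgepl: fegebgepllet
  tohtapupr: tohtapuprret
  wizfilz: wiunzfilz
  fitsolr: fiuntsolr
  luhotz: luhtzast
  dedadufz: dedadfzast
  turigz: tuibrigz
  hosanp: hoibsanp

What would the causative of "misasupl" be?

"misasupl" has second-to-last letter 'p'. The stems whose second-to-last letter is 'p' (fegebgepl → fegebgepllet, tohtapupr → tohtapuprret) double the final consonant and add -et.
So misasupl → misasupllet.

misasupllet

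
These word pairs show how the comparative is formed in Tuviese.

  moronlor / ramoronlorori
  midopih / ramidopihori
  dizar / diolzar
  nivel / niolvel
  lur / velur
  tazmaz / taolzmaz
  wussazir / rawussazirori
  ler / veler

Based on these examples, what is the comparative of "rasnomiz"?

rarasnomizori

"rasnomiz" has 3 vowels. The stems with 3 vowels (midopih → ramidopihori, wussazir → rawussazirori, moronlor → ramoronlorori) add ra- … -ori around the stem.
The other patterns: stems with 1 vowel add the prefix ve-; stems with 2 vowels insert -ol- after the first vowel.
So rasnomiz → rarasnomizori.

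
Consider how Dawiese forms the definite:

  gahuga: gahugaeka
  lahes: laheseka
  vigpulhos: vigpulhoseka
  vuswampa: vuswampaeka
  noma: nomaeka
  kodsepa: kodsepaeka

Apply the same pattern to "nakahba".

nakahbaeka

Every pair shown (gahuga → gahugaeka, lahes → laheseka, vigpulhos → vigpulhoseka, …) follows the same rule: add -eka.
So nakahba → nakahbaeka.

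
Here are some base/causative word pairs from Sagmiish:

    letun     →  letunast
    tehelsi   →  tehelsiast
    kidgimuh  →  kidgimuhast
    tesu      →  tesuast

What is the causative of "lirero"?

Every pair shown (letun → letunast, tehelsi → tehelsiast, kidgimuh → kidgimuhast, …) follows the same rule: add -ast.
So lirero → lireroast.

lireroast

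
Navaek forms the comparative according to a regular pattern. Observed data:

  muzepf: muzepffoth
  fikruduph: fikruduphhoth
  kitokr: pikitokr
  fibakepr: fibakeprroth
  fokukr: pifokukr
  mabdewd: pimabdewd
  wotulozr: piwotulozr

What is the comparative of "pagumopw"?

"pagumopw" has second-to-last letter 'p'. The stems whose second-to-last letter is 'p' (muzepf → muzepffoth, fikruduph → fikruduphhoth, fibakepr → fibakeprroth) double the final consonant and add -oth.
So pagumopw → pagumopwwoth.

pagumopwwoth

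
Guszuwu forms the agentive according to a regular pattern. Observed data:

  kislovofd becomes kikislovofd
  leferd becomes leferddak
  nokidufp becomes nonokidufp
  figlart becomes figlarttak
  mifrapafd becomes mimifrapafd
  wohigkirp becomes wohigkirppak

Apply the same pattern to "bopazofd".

bobopazofd

nokidufp and wohigkirp both end in -p yet inflect differently (nonokidufp, wohigkirppak), so the final letter is not what conditions the rule; the second-to-last letter is.
"bopazofd" has second-to-last letter 'f'. The stems whose second-to-last letter is 'f' (kislovofd → kikislovofd, nokidufp → nonokidufp, mifrapafd → mimifrapafd) repeat the first consonant+vowel as a prefix.
The other pattern: stems whose second-to-last letter is 'r' double the final consonant and add -ak.
So bopazofd → bobopazofd.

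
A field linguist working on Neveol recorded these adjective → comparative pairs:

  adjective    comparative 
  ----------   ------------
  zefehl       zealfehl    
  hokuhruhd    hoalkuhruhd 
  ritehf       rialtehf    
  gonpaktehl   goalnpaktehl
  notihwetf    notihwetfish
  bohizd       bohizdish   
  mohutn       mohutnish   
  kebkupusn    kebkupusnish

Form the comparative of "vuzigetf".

vuzigetfish

ritehf and notihwetf both end in -f yet inflect differently (rialtehf, notihwetfish), so the final letter is not what conditions the rule; the second-to-last letter is.
"vuzigetf" has second-to-last letter 't'. The stems whose second-to-last letter is 't' (notihwetf → notihwetfish, mohutn → mohutnish) add -ish.
So vuzigetf → vuzigetfish.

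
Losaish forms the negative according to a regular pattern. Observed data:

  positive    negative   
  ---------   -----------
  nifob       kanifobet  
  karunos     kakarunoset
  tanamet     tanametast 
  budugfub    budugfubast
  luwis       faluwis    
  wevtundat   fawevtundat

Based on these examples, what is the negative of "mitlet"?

mitletast

nifob and budugfub both end in -b yet inflect differently (kanifobet, budugfubast), so the final letter is not what conditions the rule; the last vowel is.
"mitlet" has last vowel 'e'. The one such stem in the data (tanamet → tanametast) adds -ast, so the same rule applies.
So mitlet → mitletast.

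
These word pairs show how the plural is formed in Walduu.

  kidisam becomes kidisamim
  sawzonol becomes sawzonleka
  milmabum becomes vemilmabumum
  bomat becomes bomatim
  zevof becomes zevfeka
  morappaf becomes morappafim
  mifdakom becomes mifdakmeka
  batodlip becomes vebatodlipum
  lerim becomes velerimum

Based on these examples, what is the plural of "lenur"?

mifdakom and kidisam both end in -m yet inflect differently (mifdakmeka, kidisamim), so the final letter is not what conditions the rule; the last vowel is.
"lenur" has last vowel 'u'. The one such stem in the data (milmabum → vemilmabumum) adds ve- … -um around the stem, so the same rule applies.
The other patterns: stems whose last vowel is 'o' delete the last vowel and add -eka; stems whose last vowel is 'a' add -im.
So lenur → velenurum.

velenurum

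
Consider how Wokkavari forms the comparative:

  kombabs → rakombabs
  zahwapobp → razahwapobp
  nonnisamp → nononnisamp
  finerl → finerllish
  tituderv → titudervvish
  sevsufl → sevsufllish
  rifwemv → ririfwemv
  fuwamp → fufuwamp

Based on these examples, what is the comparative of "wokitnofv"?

wokitnofvvish

zahwapobp and fuwamp both end in -p yet inflect differently (razahwapobp, fufuwamp), so the final letter is not what conditions the rule; the second-to-last letter is.
"wokitnofv" has second-to-last letter 'f'. The one such stem in the data (sevsufl → sevsufllish) doubles the final consonant and adds -ish (as do tituderv, finerl), so the same rule applies.
The other patterns: stems whose second-to-last letter is 'b' add the prefix ra-; stems whose second-to-last letter is 'm' repeat the first consonant+vowel as a prefix.
So wokitnofv → wokitnofvvish.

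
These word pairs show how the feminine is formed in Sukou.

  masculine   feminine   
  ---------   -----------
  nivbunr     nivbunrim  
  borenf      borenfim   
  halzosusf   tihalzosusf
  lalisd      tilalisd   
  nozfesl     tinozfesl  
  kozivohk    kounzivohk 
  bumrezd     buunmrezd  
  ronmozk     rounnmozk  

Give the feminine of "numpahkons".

numpahkonsim

borenf and halzosusf both end in -f yet inflect differently (borenfim, tihalzosusf), so the final letter is not what conditions the rule; the second-to-last letter is.
"numpahkons" has second-to-last letter 'n'. The stems whose second-to-last letter is 'n' (nivbunr → nivbunrim, borenf → borenfim) add -im.
So numpahkons → numpahkonsim.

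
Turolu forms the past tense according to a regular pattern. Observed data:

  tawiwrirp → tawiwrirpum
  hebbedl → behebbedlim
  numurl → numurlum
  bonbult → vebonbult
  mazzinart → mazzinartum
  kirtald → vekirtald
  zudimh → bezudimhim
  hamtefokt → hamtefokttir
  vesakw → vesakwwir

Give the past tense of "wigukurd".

wigukurdum

mazzinart and hamtefokt both end in -t yet inflect differently (mazzinartum, hamtefokttir), so the final letter is not what conditions the rule; the second-to-last letter is.
"wigukurd" has second-to-last letter 'r'. The stems whose second-to-last letter is 'r' (mazzinart → mazzinartum, tawiwrirp → tawiwrirpum, numurl → numurlum) add -um.
The other patterns: stems whose second-to-last letter is 'k' double the final consonant and add -ir; stems whose second-to-last letter is 'l' add the prefix ve-; stems whose second-to-last letter is 'd' or 'm' add be- … -im around the stem.
So wigukurd → wigukurdum.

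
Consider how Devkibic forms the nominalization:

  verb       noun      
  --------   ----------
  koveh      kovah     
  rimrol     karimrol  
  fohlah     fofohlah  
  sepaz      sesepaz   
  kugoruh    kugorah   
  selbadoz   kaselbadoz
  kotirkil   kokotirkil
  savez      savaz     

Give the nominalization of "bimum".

fohlah and koveh both end in -h yet inflect differently (fofohlah, kovah), so the final letter is not what conditions the rule; the last vowel is.
"bimum" has last vowel 'u'. The one such stem in the data (kugoruh → kugorah) changes the last vowel to 'a' (as do koveh, savez), so the same rule applies.
So bimum → bimam.

bimam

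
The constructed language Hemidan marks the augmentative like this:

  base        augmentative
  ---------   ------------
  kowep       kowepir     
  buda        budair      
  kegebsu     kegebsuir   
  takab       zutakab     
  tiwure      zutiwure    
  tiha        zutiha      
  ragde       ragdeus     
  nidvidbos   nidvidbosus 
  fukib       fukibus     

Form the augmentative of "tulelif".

zutulelif

buda and tiha both end in -a yet inflect differently (budair, zutiha), so the final letter is not what conditions the rule; the first letter is.
"tulelif" begins with t-. The stems beginning with t- (takab → zutakab, tiwure → zutiwure, tiha → zutiha) add the prefix zu-.
So tulelif → zutulelif.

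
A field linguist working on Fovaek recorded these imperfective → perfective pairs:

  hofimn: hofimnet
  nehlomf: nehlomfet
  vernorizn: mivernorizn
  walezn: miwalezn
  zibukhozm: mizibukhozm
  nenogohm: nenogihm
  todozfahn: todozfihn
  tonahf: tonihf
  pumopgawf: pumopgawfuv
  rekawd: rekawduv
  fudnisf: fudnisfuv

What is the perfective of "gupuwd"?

hofimn and vernorizn both end in -n yet inflect differently (hofimnet, mivernorizn), so the final letter is not what conditions the rule; the second-to-last letter is.
"gupuwd" has second-to-last letter 'w'. The stems whose second-to-last letter is 'w' (pumopgawf → pumopgawfuv, rekawd → rekawduv) add -uv.
The other patterns: stems whose second-to-last letter is 'm' add -et; stems whose second-to-last letter is 'z' add the prefix mi-; stems whose second-to-last letter is 'h' change the last vowel to 'i'.
So gupuwd → gupuwduv.

gupuwduv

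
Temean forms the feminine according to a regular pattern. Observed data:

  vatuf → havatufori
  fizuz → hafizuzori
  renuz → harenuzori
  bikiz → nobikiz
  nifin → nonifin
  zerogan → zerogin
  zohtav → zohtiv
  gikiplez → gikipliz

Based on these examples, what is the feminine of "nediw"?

nonediw

"nediw" has last vowel 'i'. The stems whose last vowel is 'i' (bikiz → nobikiz, nifin → nonifin) add the prefix no-.
The other patterns: stems whose last vowel is 'u' add ha- … -ori around the stem; stems whose last vowel is 'a' or 'e' change the last vowel to 'i'.
So nediw → nonediw.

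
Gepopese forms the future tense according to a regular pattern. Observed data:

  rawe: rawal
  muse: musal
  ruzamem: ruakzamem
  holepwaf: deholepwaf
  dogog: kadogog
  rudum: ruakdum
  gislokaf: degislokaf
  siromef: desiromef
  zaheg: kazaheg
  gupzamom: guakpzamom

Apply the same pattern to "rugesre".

rugesral

"rugesre" ends in -e. The stems ending in -e (muse → musal, rawe → rawal) drop the final letter and add -al.
The other patterns: stems ending in -m insert -ak- after the first vowel; stems ending in -f add the prefix de-; stems ending in -g add the prefix ka-.
So rugesre → rugesral.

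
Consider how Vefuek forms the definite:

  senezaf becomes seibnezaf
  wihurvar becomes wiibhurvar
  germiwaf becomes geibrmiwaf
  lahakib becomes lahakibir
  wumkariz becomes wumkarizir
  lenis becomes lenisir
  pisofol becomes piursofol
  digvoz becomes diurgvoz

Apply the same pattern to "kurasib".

wumkariz and digvoz both end in -z yet inflect differently (wumkarizir, diurgvoz), so the final letter is not what conditions the rule; the last vowel is.
"kurasib" has last vowel 'i'. The stems whose last vowel is 'i' (lahakib → lahakibir, wumkariz → wumkarizir, lenis → lenisir) add -ir.
So kurasib → kurasibir.

kurasibir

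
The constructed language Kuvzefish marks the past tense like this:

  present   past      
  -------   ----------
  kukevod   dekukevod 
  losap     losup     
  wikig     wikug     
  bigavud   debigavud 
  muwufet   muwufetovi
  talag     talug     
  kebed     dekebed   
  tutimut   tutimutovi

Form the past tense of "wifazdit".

wifazditovi

muwufet and kebed both have last vowel 'e' yet inflect differently (muwufetovi, dekebed), so the last vowel is not what conditions the rule; the final letter is.
"wifazdit" ends in -t. The stems ending in -t (tutimut → tutimutovi, muwufet → muwufetovi) add -ovi.
So wifazdit → wifazditovi.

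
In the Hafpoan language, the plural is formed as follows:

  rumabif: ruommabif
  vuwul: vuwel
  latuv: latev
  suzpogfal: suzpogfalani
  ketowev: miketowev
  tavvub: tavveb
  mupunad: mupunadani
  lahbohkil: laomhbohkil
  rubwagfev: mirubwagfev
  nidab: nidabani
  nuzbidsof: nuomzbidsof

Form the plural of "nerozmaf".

suzpogfal and vuwul both end in -l yet inflect differently (suzpogfalani, vuwel), so the final letter is not what conditions the rule; the last vowel is.
"nerozmaf" has last vowel 'a'. The stems whose last vowel is 'a' (nidab → nidabani, suzpogfal → suzpogfalani, mupunad → mupunadani) add -ani.
So nerozmaf → nerozmafani.

nerozmafani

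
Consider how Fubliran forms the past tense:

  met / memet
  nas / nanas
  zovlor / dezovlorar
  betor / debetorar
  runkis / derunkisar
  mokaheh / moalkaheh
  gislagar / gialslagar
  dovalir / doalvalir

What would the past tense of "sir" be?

sisir

nas and runkis both end in -s yet inflect differently (nanas, derunkisar), so the final letter is not what conditions the rule; the number of vowels is.
"sir" has 1 vowel. The stems with 1 vowel (met → memet, nas → nanas) repeat the first consonant+vowel as a prefix.
The other patterns: stems with 2 vowels add de- … -ar around the stem; stems with 3 vowels insert -al- after the first vowel.
So sir → sisir.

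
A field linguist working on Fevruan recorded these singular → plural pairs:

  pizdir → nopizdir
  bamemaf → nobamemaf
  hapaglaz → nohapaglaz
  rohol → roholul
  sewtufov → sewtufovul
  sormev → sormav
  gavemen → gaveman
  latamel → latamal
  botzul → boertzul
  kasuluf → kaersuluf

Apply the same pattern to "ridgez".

sewtufov and sormev both end in -v yet inflect differently (sewtufovul, sormav), so the final letter is not what conditions the rule; the last vowel is.
"ridgez" has last vowel 'e'. The stems whose last vowel is 'e' (sormev → sormav, gavemen → gaveman, latamel → latamal) change the last vowel to 'a'.
The other patterns: stems whose last vowel is 'a' or 'i' add the prefix no-; stems whose last vowel is 'o' add -ul; stems whose last vowel is 'u' insert -er- after the first vowel.
So ridgez → ridgaz.

ridgaz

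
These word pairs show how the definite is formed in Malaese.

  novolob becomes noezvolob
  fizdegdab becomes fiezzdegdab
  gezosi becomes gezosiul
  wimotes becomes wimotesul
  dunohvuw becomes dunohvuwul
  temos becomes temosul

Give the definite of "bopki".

"bopki" ends in -i. The one such stem in the data (gezosi → gezosiul) adds -ul, so the same rule applies.
The other pattern: stems ending in -b insert -ez- after the first vowel.
So bopki → bopkiul.

bopkiul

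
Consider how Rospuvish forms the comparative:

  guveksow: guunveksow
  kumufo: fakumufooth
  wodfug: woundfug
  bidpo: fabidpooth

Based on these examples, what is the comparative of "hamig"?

haunmig

kumufo and guveksow both have last vowel 'o' yet inflect differently (fakumufooth, guunveksow), so the last vowel is not what conditions the rule; the final letter is.
"hamig" ends in -g. The one such stem in the data (wodfug → woundfug) inserts -un- after the first vowel (as does guveksow), so the same rule applies.
So hamig → haunmig.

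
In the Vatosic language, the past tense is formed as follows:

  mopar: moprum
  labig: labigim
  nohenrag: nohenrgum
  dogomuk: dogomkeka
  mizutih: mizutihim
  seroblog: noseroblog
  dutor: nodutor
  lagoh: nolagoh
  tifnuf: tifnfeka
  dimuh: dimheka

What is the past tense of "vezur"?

nohenrag and seroblog both end in -g yet inflect differently (nohenrgum, noseroblog), so the final letter is not what conditions the rule; the last vowel is.
"vezur" has last vowel 'u'. The stems whose last vowel is 'u' (tifnuf → tifnfeka, dogomuk → dogomkeka, dimuh → dimheka) delete the last vowel and add -eka.
So vezur → vezreka.

vezreka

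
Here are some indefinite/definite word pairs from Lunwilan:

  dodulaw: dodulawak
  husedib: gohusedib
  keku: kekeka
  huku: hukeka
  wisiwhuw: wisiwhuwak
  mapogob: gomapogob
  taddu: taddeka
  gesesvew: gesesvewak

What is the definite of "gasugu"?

gasugeka

wisiwhuw and taddu both have last vowel 'u' yet inflect differently (wisiwhuwak, taddeka), so the last vowel is not what conditions the rule; the final letter is.
"gasugu" ends in -u. The stems ending in -u (taddu → taddeka, keku → kekeka, huku → hukeka) drop the final letter and add -eka.
The other patterns: stems ending in -w add -ak; stems ending in -b add the prefix go-.
So gasugu → gasugeka.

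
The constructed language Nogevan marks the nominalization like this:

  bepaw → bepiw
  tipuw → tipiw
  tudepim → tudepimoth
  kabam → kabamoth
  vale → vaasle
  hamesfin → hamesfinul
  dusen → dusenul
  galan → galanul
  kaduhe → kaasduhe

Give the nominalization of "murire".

muasrire

"murire" ends in -e. The stems ending in -e (kaduhe → kaasduhe, vale → vaasle) insert -as- after the first vowel.
The other patterns: stems ending in -n add -ul; stems ending in -w change the last vowel to 'i'; stems ending in -m add -oth.
So murire → muasrire.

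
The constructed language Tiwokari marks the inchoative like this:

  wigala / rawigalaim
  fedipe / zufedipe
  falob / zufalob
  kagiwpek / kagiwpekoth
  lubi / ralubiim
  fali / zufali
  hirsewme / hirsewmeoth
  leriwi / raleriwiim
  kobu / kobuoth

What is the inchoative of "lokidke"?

hirsewme and fedipe both end in -e yet inflect differently (hirsewmeoth, zufedipe), so the final letter is not what conditions the rule; the first letter is.
"lokidke" begins with l-. The stems beginning with l- (leriwi → raleriwiim, lubi → ralubiim) add ra- … -im around the stem.
So lokidke → ralokidkeim.

ralokidkeim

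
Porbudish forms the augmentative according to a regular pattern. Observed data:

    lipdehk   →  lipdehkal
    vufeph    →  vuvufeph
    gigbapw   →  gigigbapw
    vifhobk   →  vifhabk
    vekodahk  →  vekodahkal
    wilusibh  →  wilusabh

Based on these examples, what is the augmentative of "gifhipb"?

wilusibh and vufeph both end in -h yet inflect differently (wilusabh, vuvufeph), so the final letter is not what conditions the rule; the second-to-last letter is.
"gifhipb" has second-to-last letter 'p'. The stems whose second-to-last letter is 'p' (vufeph → vuvufeph, gigbapw → gigigbapw) repeat the first consonant+vowel as a prefix.
The other patterns: stems whose second-to-last letter is 'b' change the last vowel to 'a'; stems whose second-to-last letter is 'h' add -al.
So gifhipb → gigifhipb.

gigifhipb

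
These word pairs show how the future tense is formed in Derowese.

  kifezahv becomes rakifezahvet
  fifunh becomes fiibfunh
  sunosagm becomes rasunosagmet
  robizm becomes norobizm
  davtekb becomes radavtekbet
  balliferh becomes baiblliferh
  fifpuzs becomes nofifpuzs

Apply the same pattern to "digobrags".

radigobragset

"digobrags" has second-to-last letter 'g'. The one such stem in the data (sunosagm → rasunosagmet) adds ra- … -et around the stem, so the same rule applies.
The other patterns: stems whose second-to-last letter is 'z' add the prefix no-; stems whose second-to-last letter is 'n' or 'r' insert -ib- after the first vowel.
So digobrags → radigobragset.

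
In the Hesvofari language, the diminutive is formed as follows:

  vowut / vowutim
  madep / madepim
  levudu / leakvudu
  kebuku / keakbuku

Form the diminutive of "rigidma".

vowut and levudu both have last vowel 'u' yet inflect differently (vowutim, leakvudu), so the last vowel is not what conditions the rule; whether the stem ends in a vowel or a consonant is.
"rigidma" ends in a vowel. The stems ending in a vowel (levudu → leakvudu, kebuku → keakbuku) insert -ak- after the first vowel.
So rigidma → riakgidma.

riakgidma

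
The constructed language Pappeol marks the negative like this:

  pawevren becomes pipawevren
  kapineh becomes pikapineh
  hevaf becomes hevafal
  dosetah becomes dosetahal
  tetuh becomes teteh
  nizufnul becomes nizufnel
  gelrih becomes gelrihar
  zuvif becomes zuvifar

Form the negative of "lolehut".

lolehet

"lolehut" has last vowel 'u'. The stems whose last vowel is 'u' (tetuh → teteh, nizufnul → nizufnel) change the last vowel to 'e'.
So lolehut → lolehet.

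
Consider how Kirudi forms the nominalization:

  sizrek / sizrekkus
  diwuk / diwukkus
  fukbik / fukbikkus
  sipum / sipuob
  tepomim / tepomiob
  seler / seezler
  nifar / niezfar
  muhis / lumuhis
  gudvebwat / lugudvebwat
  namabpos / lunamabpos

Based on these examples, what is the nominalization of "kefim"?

diwuk and sipum both have last vowel 'u' yet inflect differently (diwukkus, sipuob), so the last vowel is not what conditions the rule; the final letter is.
"kefim" ends in -m. The stems ending in -m (sipum → sipuob, tepomim → tepomiob) drop the final letter and add -ob.
The other patterns: stems ending in -k double the final consonant and add -us; stems ending in -r insert -ez- after the first vowel; stems ending in -s or -t add the prefix lu-.
So kefim → kefiob.

kefiob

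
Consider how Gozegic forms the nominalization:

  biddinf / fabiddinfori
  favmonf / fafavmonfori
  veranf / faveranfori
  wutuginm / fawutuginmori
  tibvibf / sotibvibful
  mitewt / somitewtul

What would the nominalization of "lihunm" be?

biddinf and tibvibf both end in -f yet inflect differently (fabiddinfori, sotibvibful), so the final letter is not what conditions the rule; the second-to-last letter is.
"lihunm" has second-to-last letter 'n'. The stems whose second-to-last letter is 'n' (biddinf → fabiddinfori, favmonf → fafavmonfori, veranf → faveranfori) add fa- … -ori around the stem.
So lihunm → falihunmori.

falihunmori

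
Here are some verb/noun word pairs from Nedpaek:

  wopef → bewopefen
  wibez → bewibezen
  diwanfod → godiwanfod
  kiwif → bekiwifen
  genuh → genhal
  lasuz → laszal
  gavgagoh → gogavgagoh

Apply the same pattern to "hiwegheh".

behiweghehen

gavgagoh and genuh both end in -h yet inflect differently (gogavgagoh, genhal), so the final letter is not what conditions the rule; the last vowel is.
"hiwegheh" has last vowel 'e'. The stems whose last vowel is 'e' (wibez → bewibezen, wopef → bewopefen) add be- … -en around the stem.
The other patterns: stems whose last vowel is 'o' add the prefix go-; stems whose last vowel is 'u' delete the last vowel and add -al.
So hiwegheh → behiweghehen.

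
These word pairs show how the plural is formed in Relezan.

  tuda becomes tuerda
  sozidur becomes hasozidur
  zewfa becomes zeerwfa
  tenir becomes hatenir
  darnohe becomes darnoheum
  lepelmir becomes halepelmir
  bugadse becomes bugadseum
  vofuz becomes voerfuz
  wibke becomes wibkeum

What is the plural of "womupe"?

womupeum

sozidur and vofuz both have last vowel 'u' yet inflect differently (hasozidur, voerfuz), so the last vowel is not what conditions the rule; the final letter is.
"womupe" ends in -e. The stems ending in -e (bugadse → bugadseum, wibke → wibkeum, darnohe → darnoheum) add -um.
So womupe → womupeum.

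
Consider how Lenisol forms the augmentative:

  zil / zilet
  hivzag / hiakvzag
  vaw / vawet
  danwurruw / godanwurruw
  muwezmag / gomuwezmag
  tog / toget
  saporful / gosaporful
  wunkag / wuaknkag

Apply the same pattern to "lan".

lanet

tog and hivzag both end in -g yet inflect differently (toget, hiakvzag), so the final letter is not what conditions the rule; the number of vowels is.
"lan" has 1 vowel. The stems with 1 vowel (zil → zilet, tog → toget, vaw → vawet) add -et.
So lan → lanet.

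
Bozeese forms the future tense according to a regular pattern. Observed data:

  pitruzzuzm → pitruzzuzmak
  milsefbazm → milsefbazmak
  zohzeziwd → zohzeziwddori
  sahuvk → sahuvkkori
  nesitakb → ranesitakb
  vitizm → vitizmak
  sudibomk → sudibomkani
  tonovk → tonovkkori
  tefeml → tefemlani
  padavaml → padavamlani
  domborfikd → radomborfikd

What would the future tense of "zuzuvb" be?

sudibomk and sahuvk both end in -k yet inflect differently (sudibomkani, sahuvkkori), so the final letter is not what conditions the rule; the second-to-last letter is.
"zuzuvb" has second-to-last letter 'v'. The stems whose second-to-last letter is 'v' (sahuvk → sahuvkkori, tonovk → tonovkkori) double the final consonant and add -ori.
The other patterns: stems whose second-to-last letter is 'm' add -ani; stems whose second-to-last letter is 'k' add the prefix ra-; stems whose second-to-last letter is 'z' add -ak.
So zuzuvb → zuzuvbbori.

zuzuvbbori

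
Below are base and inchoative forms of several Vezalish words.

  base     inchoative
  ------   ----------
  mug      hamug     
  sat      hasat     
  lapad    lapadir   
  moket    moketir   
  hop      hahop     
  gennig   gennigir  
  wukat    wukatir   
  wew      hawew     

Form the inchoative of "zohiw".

zohiwir

mug and gennig both end in -g yet inflect differently (hamug, gennigir), so the final letter is not what conditions the rule; the number of vowels is.
"zohiw" has 2 vowels. The stems with 2 vowels (gennig → gennigir, wukat → wukatir, moket → moketir) add -ir.
The other pattern: stems with 1 vowel add the prefix ha-.
So zohiw → zohiwir.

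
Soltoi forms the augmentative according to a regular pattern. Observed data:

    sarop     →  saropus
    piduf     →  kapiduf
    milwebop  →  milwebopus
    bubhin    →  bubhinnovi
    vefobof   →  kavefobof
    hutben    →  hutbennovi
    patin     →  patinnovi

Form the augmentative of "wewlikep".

wewlikepus

sarop and vefobof both have last vowel 'o' yet inflect differently (saropus, kavefobof), so the last vowel is not what conditions the rule; the final letter is.
"wewlikep" ends in -p. The stems ending in -p (sarop → saropus, milwebop → milwebopus) add -us.
So wewlikep → wewlikepus.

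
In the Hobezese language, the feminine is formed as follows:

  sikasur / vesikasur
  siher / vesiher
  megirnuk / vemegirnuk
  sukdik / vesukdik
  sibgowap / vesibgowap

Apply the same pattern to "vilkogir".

vevilkogir

Every pair shown (sikasur → vesikasur, siher → vesiher, megirnuk → vemegirnuk, …) follows the same rule: add the prefix ve-.
So vilkogir → vevilkogir.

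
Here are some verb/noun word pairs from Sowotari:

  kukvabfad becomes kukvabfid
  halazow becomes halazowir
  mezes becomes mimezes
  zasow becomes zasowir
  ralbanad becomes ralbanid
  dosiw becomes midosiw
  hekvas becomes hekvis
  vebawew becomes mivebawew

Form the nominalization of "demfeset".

zasow and vebawew both end in -w yet inflect differently (zasowir, mivebawew), so the final letter is not what conditions the rule; the last vowel is.
"demfeset" has last vowel 'e'. The stems whose last vowel is 'e' (vebawew → mivebawew, mezes → mimezes) add the prefix mi-.
So demfeset → midemfeset.

midemfeset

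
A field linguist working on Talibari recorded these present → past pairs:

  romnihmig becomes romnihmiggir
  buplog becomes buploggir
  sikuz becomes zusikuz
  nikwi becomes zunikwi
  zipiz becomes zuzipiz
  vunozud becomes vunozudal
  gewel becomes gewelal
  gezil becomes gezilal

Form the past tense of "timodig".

"timodig" ends in -g. The stems ending in -g (romnihmig → romnihmiggir, buplog → buploggir) double the final consonant and add -ir.
So timodig → timodiggir.

timodiggir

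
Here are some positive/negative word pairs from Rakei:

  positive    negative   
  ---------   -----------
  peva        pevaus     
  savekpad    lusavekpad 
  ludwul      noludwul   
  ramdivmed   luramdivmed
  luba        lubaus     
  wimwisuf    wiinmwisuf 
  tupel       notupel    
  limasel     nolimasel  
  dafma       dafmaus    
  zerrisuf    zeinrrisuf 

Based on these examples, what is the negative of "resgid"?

luresgid

"resgid" ends in -d. The stems ending in -d (savekpad → lusavekpad, ramdivmed → luramdivmed) add the prefix lu-.
The other patterns: stems ending in -a add -us; stems ending in -l add the prefix no-; stems ending in -f insert -in- after the first vowel.
So resgid → luresgid.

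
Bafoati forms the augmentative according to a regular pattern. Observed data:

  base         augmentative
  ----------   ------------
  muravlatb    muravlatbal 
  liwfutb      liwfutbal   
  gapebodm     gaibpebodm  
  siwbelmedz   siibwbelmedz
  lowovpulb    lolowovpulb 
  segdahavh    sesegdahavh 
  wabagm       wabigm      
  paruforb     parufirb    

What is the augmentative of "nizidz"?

niibzidz

muravlatb and lowovpulb both end in -b yet inflect differently (muravlatbal, lolowovpulb), so the final letter is not what conditions the rule; the second-to-last letter is.
"nizidz" has second-to-last letter 'd'. The stems whose second-to-last letter is 'd' (gapebodm → gaibpebodm, siwbelmedz → siibwbelmedz) insert -ib- after the first vowel.
The other patterns: stems whose second-to-last letter is 't' add -al; stems whose second-to-last letter is 'l' or 'v' repeat the first consonant+vowel as a prefix; stems whose second-to-last letter is 'g' or 'r' change the last vowel to 'i'.
So nizidz → niibzidz.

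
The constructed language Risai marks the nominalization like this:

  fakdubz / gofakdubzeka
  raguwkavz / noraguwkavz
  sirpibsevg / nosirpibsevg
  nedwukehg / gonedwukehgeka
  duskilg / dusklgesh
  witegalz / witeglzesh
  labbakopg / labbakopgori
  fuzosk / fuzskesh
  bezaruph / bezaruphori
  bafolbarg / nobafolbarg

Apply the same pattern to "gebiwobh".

gogebiwobheka

"gebiwobh" has second-to-last letter 'b'. The one such stem in the data (fakdubz → gofakdubzeka) adds go- … -eka around the stem, so the same rule applies.
The other patterns: stems whose second-to-last letter is 'l' or 's' delete the last vowel and add -esh; stems whose second-to-last letter is 'p' add -ori; stems whose second-to-last letter is 'r' or 'v' add the prefix no-.
So gebiwobh → gogebiwobheka.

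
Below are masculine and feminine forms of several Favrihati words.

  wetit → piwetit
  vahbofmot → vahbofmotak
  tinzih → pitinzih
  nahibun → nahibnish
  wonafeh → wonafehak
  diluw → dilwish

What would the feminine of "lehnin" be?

pilehnin

"lehnin" has last vowel 'i'. The stems whose last vowel is 'i' (tinzih → pitinzih, wetit → piwetit) add the prefix pi-.
So lehnin → pilehnin.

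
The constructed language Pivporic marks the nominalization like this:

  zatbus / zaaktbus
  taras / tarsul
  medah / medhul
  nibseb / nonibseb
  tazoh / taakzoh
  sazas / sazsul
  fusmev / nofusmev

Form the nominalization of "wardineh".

nowardineh

medah and tazoh both end in -h yet inflect differently (medhul, taakzoh), so the final letter is not what conditions the rule; the last vowel is.
"wardineh" has last vowel 'e'. The stems whose last vowel is 'e' (nibseb → nonibseb, fusmev → nofusmev) add the prefix no-.
The other patterns: stems whose last vowel is 'a' delete the last vowel and add -ul; stems whose last vowel is 'o' or 'u' insert -ak- after the first vowel.
So wardineh → nowardineh.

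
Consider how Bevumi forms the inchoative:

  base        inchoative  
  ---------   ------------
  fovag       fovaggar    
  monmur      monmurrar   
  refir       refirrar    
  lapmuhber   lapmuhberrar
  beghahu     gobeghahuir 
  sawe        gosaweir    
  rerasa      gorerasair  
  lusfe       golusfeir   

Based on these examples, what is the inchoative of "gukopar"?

gukoparrar

"gukopar" ends in a consonant. The stems ending in a consonant (fovag → fovaggar, monmur → monmurrar, refir → refirrar) double the final consonant and add -ar.
So gukopar → gukoparrar.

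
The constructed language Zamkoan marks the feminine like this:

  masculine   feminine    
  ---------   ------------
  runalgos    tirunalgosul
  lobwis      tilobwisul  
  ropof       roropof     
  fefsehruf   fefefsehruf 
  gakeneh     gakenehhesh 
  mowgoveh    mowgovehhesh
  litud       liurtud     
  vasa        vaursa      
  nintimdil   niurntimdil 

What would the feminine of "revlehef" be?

runalgos and ropof both have last vowel 'o' yet inflect differently (tirunalgosul, roropof), so the last vowel is not what conditions the rule; the final letter is.
"revlehef" ends in -f. The stems ending in -f (ropof → roropof, fefsehruf → fefefsehruf) repeat the first consonant+vowel as a prefix.
The other patterns: stems ending in -s add ti- … -ul around the stem; stems ending in -h double the final consonant and add -esh; stems ending in -a, -d or -l insert -ur- after the first vowel.
So revlehef → rerevlehef.

rerevlehef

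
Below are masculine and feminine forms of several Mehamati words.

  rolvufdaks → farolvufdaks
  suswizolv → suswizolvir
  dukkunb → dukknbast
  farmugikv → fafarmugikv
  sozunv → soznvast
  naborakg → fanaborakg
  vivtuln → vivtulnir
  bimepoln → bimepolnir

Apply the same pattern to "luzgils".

luzgilsir

suswizolv and farmugikv both end in -v yet inflect differently (suswizolvir, fafarmugikv), so the final letter is not what conditions the rule; the second-to-last letter is.
"luzgils" has second-to-last letter 'l'. The stems whose second-to-last letter is 'l' (suswizolv → suswizolvir, vivtuln → vivtulnir, bimepoln → bimepolnir) add -ir.
The other patterns: stems whose second-to-last letter is 'k' add the prefix fa-; stems whose second-to-last letter is 'n' delete the last vowel and add -ast.
So luzgils → luzgilsir.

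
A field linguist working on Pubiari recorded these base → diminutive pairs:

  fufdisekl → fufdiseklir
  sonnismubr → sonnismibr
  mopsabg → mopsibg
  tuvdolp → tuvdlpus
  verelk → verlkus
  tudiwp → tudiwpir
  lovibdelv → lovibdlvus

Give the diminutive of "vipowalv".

vipowlvus

tuvdolp and tudiwp both end in -p yet inflect differently (tuvdlpus, tudiwpir), so the final letter is not what conditions the rule; the second-to-last letter is.
"vipowalv" has second-to-last letter 'l'. The stems whose second-to-last letter is 'l' (lovibdelv → lovibdlvus, verelk → verlkus, tuvdolp → tuvdlpus) delete the last vowel and add -us.
So vipowalv → vipowlvus.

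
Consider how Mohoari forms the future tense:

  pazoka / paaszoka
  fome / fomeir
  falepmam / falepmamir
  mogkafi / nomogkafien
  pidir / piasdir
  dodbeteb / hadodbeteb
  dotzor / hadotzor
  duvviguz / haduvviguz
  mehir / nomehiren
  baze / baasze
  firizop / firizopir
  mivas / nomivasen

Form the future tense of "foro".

foroir

dotzor and mehir both end in -r yet inflect differently (hadotzor, nomehiren), so the final letter is not what conditions the rule; the first letter is.
"foro" begins with f-. The stems beginning with f- (firizop → firizopir, fome → fomeir, falepmam → falepmamir) add -ir.
The other patterns: stems beginning with d- add the prefix ha-; stems beginning with m- add no- … -en around the stem; stems beginning with b- or p- insert -as- after the first vowel.
So foro → foroir.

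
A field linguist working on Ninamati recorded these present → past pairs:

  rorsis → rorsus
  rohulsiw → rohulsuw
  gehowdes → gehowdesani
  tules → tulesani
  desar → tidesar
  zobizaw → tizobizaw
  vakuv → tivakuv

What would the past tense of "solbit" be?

"solbit" has last vowel 'i'. The stems whose last vowel is 'i' (rorsis → rorsus, rohulsiw → rohulsuw) change the last vowel to 'u'.
The other patterns: stems whose last vowel is 'e' add -ani; stems whose last vowel is 'a' or 'u' add the prefix ti-.
So solbit → solbut.

solbut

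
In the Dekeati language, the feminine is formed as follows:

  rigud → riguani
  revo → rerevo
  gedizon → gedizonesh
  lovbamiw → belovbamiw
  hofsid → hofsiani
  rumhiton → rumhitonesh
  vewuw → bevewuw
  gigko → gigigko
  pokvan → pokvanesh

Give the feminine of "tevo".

gigko and gedizon both have last vowel 'o' yet inflect differently (gigigko, gedizonesh), so the last vowel is not what conditions the rule; the final letter is.
"tevo" ends in -o. The stems ending in -o (gigko → gigigko, revo → rerevo) repeat the first consonant+vowel as a prefix.
So tevo → tetevo.

tetevo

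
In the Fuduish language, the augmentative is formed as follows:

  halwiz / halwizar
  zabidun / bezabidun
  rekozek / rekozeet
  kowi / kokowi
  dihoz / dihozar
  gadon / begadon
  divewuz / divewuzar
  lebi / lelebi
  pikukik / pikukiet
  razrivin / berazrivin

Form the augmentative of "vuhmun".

bevuhmun

pikukik and halwiz both have last vowel 'i' yet inflect differently (pikukiet, halwizar), so the last vowel is not what conditions the rule; the final letter is.
"vuhmun" ends in -n. The stems ending in -n (razrivin → berazrivin, zabidun → bezabidun, gadon → begadon) add the prefix be-.
So vuhmun → bevuhmun.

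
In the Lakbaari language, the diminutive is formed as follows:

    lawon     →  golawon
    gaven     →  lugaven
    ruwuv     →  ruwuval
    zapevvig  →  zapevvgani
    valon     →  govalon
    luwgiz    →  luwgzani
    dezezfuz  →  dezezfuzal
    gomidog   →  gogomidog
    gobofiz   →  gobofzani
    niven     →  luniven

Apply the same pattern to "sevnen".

lawon and niven both end in -n yet inflect differently (golawon, luniven), so the final letter is not what conditions the rule; the last vowel is.
"sevnen" has last vowel 'e'. The stems whose last vowel is 'e' (niven → luniven, gaven → lugaven) add the prefix lu-.
So sevnen → lusevnen.

lusevnen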